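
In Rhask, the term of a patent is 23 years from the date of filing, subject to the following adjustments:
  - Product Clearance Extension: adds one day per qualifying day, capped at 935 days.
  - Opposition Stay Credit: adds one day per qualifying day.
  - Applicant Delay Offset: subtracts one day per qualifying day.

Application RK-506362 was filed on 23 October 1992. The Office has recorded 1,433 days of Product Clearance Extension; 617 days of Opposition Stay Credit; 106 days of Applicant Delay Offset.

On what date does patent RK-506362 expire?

October 8, 2019

Base term: filing date + 23 years → 23 October 2015.
Product Clearance Extension: 1433 days claimed exceeds the 935-day cap, so +935 days → 15 May 2018.
Opposition Stay Credit: +617 days → 22 January 2020.
Applicant Delay Offset: −106 days → 8 October 2019.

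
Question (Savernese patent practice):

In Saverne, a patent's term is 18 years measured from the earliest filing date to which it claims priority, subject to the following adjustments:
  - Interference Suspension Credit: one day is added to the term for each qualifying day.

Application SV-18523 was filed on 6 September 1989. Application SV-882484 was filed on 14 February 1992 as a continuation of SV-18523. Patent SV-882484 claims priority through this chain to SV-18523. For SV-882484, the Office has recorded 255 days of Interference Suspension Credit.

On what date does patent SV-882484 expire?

Earliest priority filing: 6 September 1989.
Base term: 6 September 1989 + 18 years → 6 September 2007.
Interference Suspension Credit: +255 days → 18 May 2008.

2008-05-18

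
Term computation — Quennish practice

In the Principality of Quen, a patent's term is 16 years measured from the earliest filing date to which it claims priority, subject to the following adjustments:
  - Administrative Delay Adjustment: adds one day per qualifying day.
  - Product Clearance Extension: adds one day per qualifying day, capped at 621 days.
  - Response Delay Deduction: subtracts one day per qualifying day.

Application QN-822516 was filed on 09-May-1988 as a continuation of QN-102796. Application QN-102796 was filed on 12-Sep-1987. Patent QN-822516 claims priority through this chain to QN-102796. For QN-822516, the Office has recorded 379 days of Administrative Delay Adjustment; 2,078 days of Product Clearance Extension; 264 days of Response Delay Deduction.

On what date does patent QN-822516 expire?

2005-09-17

Earliest priority filing: 12 September 1987.
Base term: 12 September 1987 + 16 years → 12 September 2003.
Administrative Delay Adjustment: +379 days → 25 September 2004.
Product Clearance Extension: 2078 days claimed exceeds the 621-day cap, so +621 days → 8 June 2006.
Response Delay Deduction: −264 days → 17 September 2005.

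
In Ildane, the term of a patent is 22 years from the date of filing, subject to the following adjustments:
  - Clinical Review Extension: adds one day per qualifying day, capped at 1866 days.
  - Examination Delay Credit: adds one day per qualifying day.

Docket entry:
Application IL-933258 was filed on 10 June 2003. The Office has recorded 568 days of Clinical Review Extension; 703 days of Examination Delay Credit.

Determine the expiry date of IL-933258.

2028-12-02

Base term: filing date + 22 years → 10 June 2025.
Clinical Review Extension: 568 days (within the 1866-day cap) → +568 days → 30 December 2026.
Examination Delay Credit: +703 days → 2 December 2028.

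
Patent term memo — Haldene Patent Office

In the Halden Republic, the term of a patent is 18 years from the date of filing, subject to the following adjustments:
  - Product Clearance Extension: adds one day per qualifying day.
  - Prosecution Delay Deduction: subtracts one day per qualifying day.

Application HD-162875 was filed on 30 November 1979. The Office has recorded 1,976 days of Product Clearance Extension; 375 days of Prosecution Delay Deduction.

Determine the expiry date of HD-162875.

2002-04-19

Base term: filing date + 18 years → 30 November 1997.
Product Clearance Extension: +1976 days → 29 April 2003.
Prosecution Delay Deduction: −375 days → 19 April 2002.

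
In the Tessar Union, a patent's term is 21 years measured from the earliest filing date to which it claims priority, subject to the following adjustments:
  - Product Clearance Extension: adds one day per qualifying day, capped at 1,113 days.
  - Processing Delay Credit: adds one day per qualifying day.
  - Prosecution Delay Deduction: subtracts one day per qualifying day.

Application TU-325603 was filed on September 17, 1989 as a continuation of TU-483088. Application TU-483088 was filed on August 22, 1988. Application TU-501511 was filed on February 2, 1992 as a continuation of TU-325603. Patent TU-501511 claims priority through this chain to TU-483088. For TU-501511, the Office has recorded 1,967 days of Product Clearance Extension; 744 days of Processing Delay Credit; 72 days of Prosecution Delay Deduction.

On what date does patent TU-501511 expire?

Earliest priority filing: 22 August 1988.
Base term: 22 August 1988 + 21 years → 22 August 2009.
Product Clearance Extension: 1967 days claimed exceeds the 1113-day cap, so +1113 days → 8 September 2012.
Processing Delay Credit: +744 days → 22 September 2014.
Prosecution Delay Deduction: −72 days → 12 July 2014.

2014-07-12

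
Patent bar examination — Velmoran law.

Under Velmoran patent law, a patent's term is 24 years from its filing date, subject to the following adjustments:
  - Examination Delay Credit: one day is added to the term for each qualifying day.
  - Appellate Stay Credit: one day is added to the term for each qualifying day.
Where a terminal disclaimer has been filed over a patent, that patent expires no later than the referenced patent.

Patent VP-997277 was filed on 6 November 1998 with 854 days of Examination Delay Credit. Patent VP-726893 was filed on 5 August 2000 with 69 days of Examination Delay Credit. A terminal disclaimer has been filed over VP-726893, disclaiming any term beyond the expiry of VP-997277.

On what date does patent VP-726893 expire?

Natural term of VP-726893:
  Base: filing + 24 years → 5 August 2024.
  Examination Delay Credit: +69 days → 13 October 2024.
Expiry of referenced patent VP-997277:
  Base: filing + 24 years → 6 November 2022.
  Examination Delay Credit: +854 days → 9 March 2025.
Terminal disclaimer: VP-726893 expires on the earlier of 13 October 2024 and 9 March 2025.

October 13, 2024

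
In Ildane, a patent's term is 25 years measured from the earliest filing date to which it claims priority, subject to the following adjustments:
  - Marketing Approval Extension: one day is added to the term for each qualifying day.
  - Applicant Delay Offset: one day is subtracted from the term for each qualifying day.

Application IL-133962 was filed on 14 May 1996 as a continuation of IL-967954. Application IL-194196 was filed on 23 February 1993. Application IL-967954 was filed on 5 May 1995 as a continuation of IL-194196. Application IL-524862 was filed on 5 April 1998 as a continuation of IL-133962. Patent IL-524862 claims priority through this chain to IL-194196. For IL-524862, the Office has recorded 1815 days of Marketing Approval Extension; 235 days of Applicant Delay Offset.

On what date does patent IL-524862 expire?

Earliest priority filing: 23 February 1993.
Base term: 23 February 1993 + 25 years → 23 February 2018.
Marketing Approval Extension: +1815 days → 12 February 2023.
Applicant Delay Offset: −235 days → 22 June 2022.

2022-06-22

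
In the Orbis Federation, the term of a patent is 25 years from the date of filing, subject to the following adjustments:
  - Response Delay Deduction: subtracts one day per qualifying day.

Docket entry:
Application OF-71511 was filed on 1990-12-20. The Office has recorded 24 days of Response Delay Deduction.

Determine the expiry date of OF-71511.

November 26, 2015

Base term: filing date + 25 years → 20 December 2015.
Response Delay Deduction: −24 days → 26 November 2015.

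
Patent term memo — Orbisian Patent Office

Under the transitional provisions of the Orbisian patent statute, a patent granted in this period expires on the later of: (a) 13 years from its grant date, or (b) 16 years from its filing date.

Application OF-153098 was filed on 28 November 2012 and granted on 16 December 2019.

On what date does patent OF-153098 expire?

December 16, 2032

(a) grant + 13 years → 16 December 2032.
(b) filing + 16 years → 28 November 2028.
Later of the two: 16 December 2032.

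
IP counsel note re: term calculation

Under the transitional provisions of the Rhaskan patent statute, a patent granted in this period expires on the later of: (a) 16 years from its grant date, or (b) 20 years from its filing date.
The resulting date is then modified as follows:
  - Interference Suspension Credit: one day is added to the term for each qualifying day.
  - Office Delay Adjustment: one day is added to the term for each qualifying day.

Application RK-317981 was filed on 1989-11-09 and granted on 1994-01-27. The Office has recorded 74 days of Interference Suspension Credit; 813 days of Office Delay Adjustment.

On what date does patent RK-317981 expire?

(a) grant + 16 years → 27 January 2010.
(b) filing + 20 years → 9 November 2009.
Later of the two: 27 January 2010.
Interference Suspension Credit: +74 days → 11 April 2010.
Office Delay Adjustment: +813 days → 2 July 2012.

2012-07-02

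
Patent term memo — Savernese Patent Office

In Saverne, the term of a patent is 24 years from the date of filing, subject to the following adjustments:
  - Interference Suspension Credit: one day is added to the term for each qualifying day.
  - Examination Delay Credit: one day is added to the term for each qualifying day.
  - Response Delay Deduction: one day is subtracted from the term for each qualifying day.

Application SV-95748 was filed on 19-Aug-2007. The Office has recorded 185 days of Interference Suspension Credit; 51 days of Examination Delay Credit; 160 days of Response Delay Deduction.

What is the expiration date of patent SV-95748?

Base term: filing date + 24 years → 19 August 2031.
Interference Suspension Credit: +185 days → 20 February 2032.
Examination Delay Credit: +51 days → 11 April 2032.
Response Delay Deduction: −160 days → 3 November 2031.

November 3, 2031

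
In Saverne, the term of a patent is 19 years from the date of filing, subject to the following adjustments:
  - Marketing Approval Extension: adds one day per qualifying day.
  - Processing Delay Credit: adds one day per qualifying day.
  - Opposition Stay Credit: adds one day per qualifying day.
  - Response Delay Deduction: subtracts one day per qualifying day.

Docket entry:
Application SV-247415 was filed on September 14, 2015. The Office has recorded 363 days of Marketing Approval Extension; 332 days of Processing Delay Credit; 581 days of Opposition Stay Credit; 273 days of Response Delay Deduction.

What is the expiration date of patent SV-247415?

Base term: filing date + 19 years → 14 September 2034.
Marketing Approval Extension: +363 days → 12 September 2035.
Processing Delay Credit: +332 days → 9 August 2036.
Opposition Stay Credit: +581 days → 13 March 2038.
Response Delay Deduction: −273 days → 13 June 2037.

2037-06-13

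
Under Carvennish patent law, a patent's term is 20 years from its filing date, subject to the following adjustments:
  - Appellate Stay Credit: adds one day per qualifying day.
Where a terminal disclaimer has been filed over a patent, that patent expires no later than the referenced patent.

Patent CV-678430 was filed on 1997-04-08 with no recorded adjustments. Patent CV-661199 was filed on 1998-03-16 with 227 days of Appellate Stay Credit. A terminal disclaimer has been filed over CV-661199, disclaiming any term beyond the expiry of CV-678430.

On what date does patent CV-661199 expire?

April 8, 2017

Natural term of CV-661199:
  Base: filing + 20 years → 16 March 2018.
  Appellate Stay Credit: +227 days → 29 October 2018.
Expiry of referenced patent CV-678430:
  Base: filing + 20 years → 8 April 2017.
Terminal disclaimer: CV-661199 expires on the earlier of 29 October 2018 and 8 April 2017.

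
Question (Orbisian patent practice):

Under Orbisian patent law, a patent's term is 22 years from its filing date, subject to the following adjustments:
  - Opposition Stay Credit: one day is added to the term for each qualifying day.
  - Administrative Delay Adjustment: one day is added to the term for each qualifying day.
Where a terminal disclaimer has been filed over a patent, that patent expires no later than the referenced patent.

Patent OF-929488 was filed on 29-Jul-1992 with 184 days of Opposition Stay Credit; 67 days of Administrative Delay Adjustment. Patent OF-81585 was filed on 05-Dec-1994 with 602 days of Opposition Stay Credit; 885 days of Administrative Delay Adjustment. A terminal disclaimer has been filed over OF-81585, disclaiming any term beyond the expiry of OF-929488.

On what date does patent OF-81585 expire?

Natural term of OF-81585:
  Base: filing + 22 years → 5 December 2016.
  Opposition Stay Credit: +602 days → 30 July 2018.
  Administrative Delay Adjustment: +885 days → 31 December 2020.
Expiry of referenced patent OF-929488:
  Base: filing + 22 years → 29 July 2014.
  Opposition Stay Credit: +184 days → 29 January 2015.
  Administrative Delay Adjustment: +67 days → 6 April 2015.
Terminal disclaimer: OF-81585 expires on the earlier of 31 December 2020 and 6 April 2015.

April 6, 2015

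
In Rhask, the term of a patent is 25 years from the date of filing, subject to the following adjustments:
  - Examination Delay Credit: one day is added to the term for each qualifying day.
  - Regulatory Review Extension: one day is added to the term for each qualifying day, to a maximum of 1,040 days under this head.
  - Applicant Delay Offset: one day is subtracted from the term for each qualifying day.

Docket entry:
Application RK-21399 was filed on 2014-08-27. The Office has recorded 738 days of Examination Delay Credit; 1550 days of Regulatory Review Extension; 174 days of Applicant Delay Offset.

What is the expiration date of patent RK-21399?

2044-01-17

Base term: filing date + 25 years → 27 August 2039.
Examination Delay Credit: +738 days → 3 September 2041.
Regulatory Review Extension: 1550 days claimed exceeds the 1040-day cap, so +1040 days → 9 July 2044.
Applicant Delay Offset: −174 days → 17 January 2044.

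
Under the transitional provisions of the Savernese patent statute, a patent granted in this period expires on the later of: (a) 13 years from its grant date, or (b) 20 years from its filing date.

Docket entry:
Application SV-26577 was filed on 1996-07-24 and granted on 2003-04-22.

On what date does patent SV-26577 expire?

2016-07-24

(a) grant + 13 years → 22 April 2016.
(b) filing + 20 years → 24 July 2016.
Later of the two: 24 July 2016.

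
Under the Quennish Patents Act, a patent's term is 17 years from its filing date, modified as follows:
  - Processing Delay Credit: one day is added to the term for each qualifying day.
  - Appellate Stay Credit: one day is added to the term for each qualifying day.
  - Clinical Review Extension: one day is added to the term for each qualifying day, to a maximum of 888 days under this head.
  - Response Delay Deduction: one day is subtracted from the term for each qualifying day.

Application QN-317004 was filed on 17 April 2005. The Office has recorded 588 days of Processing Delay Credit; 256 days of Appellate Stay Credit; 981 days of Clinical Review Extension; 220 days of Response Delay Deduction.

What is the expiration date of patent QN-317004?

Base term: filing date + 17 years → 17 April 2022.
Processing Delay Credit: +588 days → 26 November 2023.
Appellate Stay Credit: +256 days → 8 August 2024.
Clinical Review Extension: 981 days claimed exceeds the 888-day cap, so +888 days → 13 January 2027.
Response Delay Deduction: −220 days → 7 June 2026.

June 7, 2026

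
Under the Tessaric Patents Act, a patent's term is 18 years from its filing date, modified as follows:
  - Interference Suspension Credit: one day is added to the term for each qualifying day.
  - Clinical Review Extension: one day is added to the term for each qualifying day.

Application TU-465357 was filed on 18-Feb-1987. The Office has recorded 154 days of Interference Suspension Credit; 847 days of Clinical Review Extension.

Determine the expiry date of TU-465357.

Base term: filing date + 18 years → 18 February 2005.
Interference Suspension Credit: +154 days → 22 July 2005.
Clinical Review Extension: +847 days → 16 November 2007.

2007-11-16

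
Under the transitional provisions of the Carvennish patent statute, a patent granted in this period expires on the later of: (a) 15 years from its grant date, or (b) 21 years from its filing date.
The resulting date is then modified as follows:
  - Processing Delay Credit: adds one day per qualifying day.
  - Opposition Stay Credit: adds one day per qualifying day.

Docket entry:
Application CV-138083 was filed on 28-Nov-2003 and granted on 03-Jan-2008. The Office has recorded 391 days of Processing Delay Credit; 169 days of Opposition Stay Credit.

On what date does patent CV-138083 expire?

(a) grant + 15 years → 3 January 2023.
(b) filing + 21 years → 28 November 2024.
Later of the two: 28 November 2024.
Processing Delay Credit: +391 days → 24 December 2025.
Opposition Stay Credit: +169 days → 11 June 2026.

2026-06-11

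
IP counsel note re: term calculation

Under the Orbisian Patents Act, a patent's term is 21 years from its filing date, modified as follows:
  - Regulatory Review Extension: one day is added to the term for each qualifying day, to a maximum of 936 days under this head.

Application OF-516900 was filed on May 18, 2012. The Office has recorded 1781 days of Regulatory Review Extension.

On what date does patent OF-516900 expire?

Base term: filing date + 21 years → 18 May 2033.
Regulatory Review Extension: 1781 days claimed exceeds the 936-day cap, so +936 days → 10 December 2035.

December 10, 2035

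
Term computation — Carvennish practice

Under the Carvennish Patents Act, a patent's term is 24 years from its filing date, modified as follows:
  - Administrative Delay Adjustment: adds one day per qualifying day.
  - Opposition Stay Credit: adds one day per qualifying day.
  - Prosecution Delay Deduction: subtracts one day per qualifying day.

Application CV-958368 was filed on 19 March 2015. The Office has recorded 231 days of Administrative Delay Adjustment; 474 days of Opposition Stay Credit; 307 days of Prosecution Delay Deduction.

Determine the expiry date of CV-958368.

2040-04-20

Base term: filing date + 24 years → 19 March 2039.
Administrative Delay Adjustment: +231 days → 5 November 2039.
Opposition Stay Credit: +474 days → 21 February 2041.
Prosecution Delay Deduction: −307 days → 20 April 2040.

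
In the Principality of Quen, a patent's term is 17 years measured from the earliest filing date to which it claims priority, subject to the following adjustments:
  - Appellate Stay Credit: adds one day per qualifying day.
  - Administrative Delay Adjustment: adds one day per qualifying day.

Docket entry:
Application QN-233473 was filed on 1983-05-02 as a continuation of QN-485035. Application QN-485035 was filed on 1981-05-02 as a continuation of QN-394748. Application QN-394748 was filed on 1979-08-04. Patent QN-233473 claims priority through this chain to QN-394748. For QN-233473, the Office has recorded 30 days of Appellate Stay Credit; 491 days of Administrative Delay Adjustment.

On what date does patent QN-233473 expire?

Earliest priority filing: 4 August 1979.
Base term: 4 August 1979 + 17 years → 4 August 1996.
Appellate Stay Credit: +30 days → 3 September 1996.
Administrative Delay Adjustment: +491 days → 7 January 1998.

January 7, 1998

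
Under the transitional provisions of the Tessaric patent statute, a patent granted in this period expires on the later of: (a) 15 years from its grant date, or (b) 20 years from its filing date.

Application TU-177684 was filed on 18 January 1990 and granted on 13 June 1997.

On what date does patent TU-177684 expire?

(a) grant + 15 years → 13 June 2012.
(b) filing + 20 years → 18 January 2010.
Later of the two: 13 June 2012.

June 13, 2012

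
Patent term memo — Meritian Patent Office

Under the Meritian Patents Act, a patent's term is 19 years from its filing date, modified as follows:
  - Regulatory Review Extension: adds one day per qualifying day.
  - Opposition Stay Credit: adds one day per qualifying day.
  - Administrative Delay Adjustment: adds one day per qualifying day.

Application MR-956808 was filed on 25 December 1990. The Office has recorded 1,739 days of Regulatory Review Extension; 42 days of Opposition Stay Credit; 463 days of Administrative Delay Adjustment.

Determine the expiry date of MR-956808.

2016-02-16

Base term: filing date + 19 years → 25 December 2009.
Regulatory Review Extension: +1739 days → 29 September 2014.
Opposition Stay Credit: +42 days → 10 November 2014.
Administrative Delay Adjustment: +463 days → 16 February 2016.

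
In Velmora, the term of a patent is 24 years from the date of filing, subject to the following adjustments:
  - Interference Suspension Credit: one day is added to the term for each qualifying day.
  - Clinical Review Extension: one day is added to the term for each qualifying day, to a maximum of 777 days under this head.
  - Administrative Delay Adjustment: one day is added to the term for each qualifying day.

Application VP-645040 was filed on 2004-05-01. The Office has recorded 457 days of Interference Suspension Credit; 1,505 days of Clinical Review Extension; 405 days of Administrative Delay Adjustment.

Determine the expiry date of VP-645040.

Base term: filing date + 24 years → 1 May 2028.
Interference Suspension Credit: +457 days → 1 August 2029.
Clinical Review Extension: 1505 days claimed exceeds the 777-day cap, so +777 days → 17 September 2031.
Administrative Delay Adjustment: +405 days → 26 October 2032.

October 26, 2032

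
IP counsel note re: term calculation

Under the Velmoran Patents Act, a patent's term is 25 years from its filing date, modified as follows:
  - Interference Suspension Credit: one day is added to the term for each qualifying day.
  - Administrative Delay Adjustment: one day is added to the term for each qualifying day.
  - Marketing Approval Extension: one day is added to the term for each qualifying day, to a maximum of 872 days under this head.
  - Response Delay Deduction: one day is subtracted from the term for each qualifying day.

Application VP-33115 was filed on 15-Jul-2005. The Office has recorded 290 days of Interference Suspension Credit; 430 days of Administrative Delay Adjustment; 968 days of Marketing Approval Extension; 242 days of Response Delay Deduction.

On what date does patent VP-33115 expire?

2034-03-26

Base term: filing date + 25 years → 15 July 2030.
Interference Suspension Credit: +290 days → 1 May 2031.
Administrative Delay Adjustment: +430 days → 4 July 2032.
Marketing Approval Extension: 968 days claimed exceeds the 872-day cap, so +872 days → 23 November 2034.
Response Delay Deduction: −242 days → 26 March 2034.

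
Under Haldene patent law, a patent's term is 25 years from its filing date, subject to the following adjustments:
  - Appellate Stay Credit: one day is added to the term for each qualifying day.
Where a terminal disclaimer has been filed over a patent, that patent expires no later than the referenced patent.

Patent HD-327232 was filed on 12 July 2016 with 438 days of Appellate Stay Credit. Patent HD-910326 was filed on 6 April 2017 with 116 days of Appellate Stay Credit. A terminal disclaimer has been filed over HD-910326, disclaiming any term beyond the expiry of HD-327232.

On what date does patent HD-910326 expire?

Natural term of HD-910326:
  Base: filing + 25 years → 6 April 2042.
  Appellate Stay Credit: +116 days → 31 July 2042.
Expiry of referenced patent HD-327232:
  Base: filing + 25 years → 12 July 2041.
  Appellate Stay Credit: +438 days → 23 September 2042.
Terminal disclaimer: HD-910326 expires on the earlier of 31 July 2042 and 23 September 2042.

July 31, 2042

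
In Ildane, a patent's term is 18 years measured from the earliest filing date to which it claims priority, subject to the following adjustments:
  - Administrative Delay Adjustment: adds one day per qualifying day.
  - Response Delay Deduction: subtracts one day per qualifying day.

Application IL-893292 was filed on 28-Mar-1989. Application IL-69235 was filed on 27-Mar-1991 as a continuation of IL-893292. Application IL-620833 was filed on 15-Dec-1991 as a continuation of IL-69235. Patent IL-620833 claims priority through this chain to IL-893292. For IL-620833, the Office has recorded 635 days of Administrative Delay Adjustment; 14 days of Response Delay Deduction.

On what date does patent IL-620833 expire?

December 8, 2008

Earliest priority filing: 28 March 1989.
Base term: 28 March 1989 + 18 years → 28 March 2007.
Administrative Delay Adjustment: +635 days → 22 December 2008.
Response Delay Deduction: −14 days → 8 December 2008.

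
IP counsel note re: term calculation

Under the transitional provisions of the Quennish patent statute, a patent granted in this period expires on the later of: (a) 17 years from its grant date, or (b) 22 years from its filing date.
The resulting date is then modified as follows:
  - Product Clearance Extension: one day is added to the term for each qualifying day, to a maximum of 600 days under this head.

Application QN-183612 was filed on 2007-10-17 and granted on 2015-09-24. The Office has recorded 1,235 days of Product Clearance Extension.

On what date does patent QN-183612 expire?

2034-05-17

(a) grant + 17 years → 24 September 2032.
(b) filing + 22 years → 17 October 2029.
Later of the two: 24 September 2032.
Product Clearance Extension: 1235 days claimed exceeds the 600-day cap, so +600 days → 17 May 2034.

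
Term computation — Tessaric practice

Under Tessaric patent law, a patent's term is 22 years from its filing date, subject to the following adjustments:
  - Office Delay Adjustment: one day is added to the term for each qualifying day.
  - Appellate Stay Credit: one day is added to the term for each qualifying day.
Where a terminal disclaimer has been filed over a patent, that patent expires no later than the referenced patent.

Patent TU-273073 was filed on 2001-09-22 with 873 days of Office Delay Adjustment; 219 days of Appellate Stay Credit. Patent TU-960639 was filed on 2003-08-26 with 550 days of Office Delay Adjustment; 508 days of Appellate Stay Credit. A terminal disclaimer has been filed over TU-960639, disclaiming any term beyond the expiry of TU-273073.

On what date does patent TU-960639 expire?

Natural term of TU-960639:
  Base: filing + 22 years → 26 August 2025.
  Office Delay Adjustment: +550 days → 27 February 2027.
  Appellate Stay Credit: +508 days → 19 July 2028.
Expiry of referenced patent TU-273073:
  Base: filing + 22 years → 22 September 2023.
  Office Delay Adjustment: +873 days → 11 February 2026.
  Appellate Stay Credit: +219 days → 18 September 2026.
Terminal disclaimer: TU-960639 expires on the earlier of 19 July 2028 and 18 September 2026.

2026-09-18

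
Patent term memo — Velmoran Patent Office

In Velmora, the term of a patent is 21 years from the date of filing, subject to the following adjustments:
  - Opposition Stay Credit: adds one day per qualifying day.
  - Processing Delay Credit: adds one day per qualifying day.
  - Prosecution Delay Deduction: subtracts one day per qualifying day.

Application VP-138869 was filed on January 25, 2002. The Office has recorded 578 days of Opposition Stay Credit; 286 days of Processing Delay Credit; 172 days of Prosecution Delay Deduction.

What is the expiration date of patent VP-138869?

2024-12-17

Base term: filing date + 21 years → 25 January 2023.
Opposition Stay Credit: +578 days → 25 August 2024.
Processing Delay Credit: +286 days → 7 June 2025.
Prosecution Delay Deduction: −172 days → 17 December 2024.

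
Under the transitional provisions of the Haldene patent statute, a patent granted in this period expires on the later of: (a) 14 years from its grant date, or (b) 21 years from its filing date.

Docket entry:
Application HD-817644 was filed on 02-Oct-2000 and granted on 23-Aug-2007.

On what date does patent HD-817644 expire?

(a) grant + 14 years → 23 August 2021.
(b) filing + 21 years → 2 October 2021.
Later of the two: 2 October 2021.

2021-10-02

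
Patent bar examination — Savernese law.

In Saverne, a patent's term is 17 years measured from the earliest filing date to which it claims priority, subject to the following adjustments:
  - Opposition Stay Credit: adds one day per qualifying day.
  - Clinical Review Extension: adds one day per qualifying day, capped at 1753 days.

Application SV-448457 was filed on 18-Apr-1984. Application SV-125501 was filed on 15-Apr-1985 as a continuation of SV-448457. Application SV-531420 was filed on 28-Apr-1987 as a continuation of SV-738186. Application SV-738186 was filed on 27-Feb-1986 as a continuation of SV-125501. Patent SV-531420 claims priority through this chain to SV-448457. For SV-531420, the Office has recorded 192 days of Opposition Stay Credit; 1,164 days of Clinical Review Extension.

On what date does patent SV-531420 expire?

2005-01-03

Earliest priority filing: 18 April 1984.
Base term: 18 April 1984 + 17 years → 18 April 2001.
Opposition Stay Credit: +192 days → 27 October 2001.
Clinical Review Extension: 1164 days (within the 1753-day cap) → +1164 days → 3 January 2005.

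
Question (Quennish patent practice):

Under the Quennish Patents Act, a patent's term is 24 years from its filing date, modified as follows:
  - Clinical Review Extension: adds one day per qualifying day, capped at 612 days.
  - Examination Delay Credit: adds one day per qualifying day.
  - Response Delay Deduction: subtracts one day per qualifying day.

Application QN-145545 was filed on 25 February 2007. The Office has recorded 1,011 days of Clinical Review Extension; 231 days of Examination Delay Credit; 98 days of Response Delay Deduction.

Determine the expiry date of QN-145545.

2033-03-11

Base term: filing date + 24 years → 25 February 2031.
Clinical Review Extension: 1011 days claimed exceeds the 612-day cap, so +612 days → 29 October 2032.
Examination Delay Credit: +231 days → 17 June 2033.
Response Delay Deduction: −98 days → 11 March 2033.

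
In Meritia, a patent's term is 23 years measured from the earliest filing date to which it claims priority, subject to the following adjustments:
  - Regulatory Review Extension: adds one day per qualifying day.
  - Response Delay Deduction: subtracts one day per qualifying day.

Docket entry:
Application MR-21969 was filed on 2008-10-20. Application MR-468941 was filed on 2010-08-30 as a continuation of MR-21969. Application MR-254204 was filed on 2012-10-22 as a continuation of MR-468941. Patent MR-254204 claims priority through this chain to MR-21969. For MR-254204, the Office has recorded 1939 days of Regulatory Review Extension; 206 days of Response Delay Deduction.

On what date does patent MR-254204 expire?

2036-07-18

Earliest priority filing: 20 October 2008.
Base term: 20 October 2008 + 23 years → 20 October 2031.
Regulatory Review Extension: +1939 days → 9 February 2037.
Response Delay Deduction: −206 days → 18 July 2036.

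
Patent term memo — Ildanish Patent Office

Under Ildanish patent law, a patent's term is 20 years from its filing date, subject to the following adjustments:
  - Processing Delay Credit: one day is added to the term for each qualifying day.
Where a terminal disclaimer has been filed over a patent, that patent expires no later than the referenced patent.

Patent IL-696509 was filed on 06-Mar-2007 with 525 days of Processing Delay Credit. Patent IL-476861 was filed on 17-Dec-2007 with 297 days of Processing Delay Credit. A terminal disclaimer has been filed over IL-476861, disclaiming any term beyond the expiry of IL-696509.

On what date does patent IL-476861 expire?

2028-08-12

Natural term of IL-476861:
  Base: filing + 20 years → 17 December 2027.
  Processing Delay Credit: +297 days → 9 October 2028.
Expiry of referenced patent IL-696509:
  Base: filing + 20 years → 6 March 2027.
  Processing Delay Credit: +525 days → 12 August 2028.
Terminal disclaimer: IL-476861 expires on the earlier of 9 October 2028 and 12 August 2028.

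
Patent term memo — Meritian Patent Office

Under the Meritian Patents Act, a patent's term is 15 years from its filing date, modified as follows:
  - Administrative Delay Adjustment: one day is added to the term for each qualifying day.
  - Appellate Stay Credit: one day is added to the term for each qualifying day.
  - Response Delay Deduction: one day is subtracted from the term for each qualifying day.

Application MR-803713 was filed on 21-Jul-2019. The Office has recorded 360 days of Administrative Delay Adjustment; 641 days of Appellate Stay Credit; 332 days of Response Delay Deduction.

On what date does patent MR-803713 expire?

Base term: filing date + 15 years → 21 July 2034.
Administrative Delay Adjustment: +360 days → 16 July 2035.
Appellate Stay Credit: +641 days → 17 April 2037.
Response Delay Deduction: −332 days → 20 May 2036.

2036-05-20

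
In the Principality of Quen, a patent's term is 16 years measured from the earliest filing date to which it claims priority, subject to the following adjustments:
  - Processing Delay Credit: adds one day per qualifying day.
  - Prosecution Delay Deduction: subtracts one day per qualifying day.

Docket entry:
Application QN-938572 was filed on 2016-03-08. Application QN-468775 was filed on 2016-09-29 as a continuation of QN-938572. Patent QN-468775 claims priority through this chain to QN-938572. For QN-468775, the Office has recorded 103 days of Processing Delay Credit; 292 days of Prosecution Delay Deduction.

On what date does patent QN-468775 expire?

September 1, 2031

Earliest priority filing: 8 March 2016.
Base term: 8 March 2016 + 16 years → 8 March 2032.
Processing Delay Credit: +103 days → 19 June 2032.
Prosecution Delay Deduction: −292 days → 1 September 2031.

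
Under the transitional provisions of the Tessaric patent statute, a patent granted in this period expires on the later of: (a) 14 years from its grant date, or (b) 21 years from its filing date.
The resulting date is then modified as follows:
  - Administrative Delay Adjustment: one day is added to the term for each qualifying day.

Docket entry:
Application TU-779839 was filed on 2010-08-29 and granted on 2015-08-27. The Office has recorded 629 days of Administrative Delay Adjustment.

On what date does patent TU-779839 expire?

(a) grant + 14 years → 27 August 2029.
(b) filing + 21 years → 29 August 2031.
Later of the two: 29 August 2031.
Administrative Delay Adjustment: +629 days → 19 May 2033.

2033-05-19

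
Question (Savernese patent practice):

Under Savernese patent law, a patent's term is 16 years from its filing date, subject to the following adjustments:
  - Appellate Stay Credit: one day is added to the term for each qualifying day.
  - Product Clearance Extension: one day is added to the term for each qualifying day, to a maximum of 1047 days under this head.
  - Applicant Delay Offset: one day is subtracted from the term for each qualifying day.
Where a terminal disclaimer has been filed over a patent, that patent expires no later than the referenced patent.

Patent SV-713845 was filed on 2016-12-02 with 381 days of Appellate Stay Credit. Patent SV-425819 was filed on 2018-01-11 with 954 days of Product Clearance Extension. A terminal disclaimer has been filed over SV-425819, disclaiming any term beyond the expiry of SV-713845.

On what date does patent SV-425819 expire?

Natural term of SV-425819:
  Base: filing + 16 years → 11 January 2034.
  Product Clearance Extension: 954 days (within the 1047-day cap) → +954 days → 22 August 2036.
Expiry of referenced patent SV-713845:
  Base: filing + 16 years → 2 December 2032.
  Appellate Stay Credit: +381 days → 18 December 2033.
Terminal disclaimer: SV-425819 expires on the earlier of 22 August 2036 and 18 December 2033.

December 18, 2033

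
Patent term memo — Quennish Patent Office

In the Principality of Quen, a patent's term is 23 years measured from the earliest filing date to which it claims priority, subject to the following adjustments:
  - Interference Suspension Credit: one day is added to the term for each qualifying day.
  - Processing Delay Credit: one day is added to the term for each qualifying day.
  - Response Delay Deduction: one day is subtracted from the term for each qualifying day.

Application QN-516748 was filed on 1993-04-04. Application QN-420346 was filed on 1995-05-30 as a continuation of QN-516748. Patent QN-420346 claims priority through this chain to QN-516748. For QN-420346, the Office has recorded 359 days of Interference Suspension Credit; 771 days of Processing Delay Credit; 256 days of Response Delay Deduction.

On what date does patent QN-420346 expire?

Earliest priority filing: 4 April 1993.
Base term: 4 April 1993 + 23 years → 4 April 2016.
Interference Suspension Credit: +359 days → 29 March 2017.
Processing Delay Credit: +771 days → 9 May 2019.
Response Delay Deduction: −256 days → 26 August 2018.

2018-08-26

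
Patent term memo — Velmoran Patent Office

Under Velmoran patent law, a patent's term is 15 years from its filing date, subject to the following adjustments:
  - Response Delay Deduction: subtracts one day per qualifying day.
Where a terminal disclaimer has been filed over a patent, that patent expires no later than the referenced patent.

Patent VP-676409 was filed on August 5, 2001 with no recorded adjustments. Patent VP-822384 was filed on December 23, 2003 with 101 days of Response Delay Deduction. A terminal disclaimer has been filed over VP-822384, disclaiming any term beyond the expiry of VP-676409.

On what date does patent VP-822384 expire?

August 5, 2016

Natural term of VP-822384:
  Base: filing + 15 years → 23 December 2018.
  Response Delay Deduction: −101 days → 13 September 2018.
Expiry of referenced patent VP-676409:
  Base: filing + 15 years → 5 August 2016.
Terminal disclaimer: VP-822384 expires on the earlier of 13 September 2018 and 5 August 2016.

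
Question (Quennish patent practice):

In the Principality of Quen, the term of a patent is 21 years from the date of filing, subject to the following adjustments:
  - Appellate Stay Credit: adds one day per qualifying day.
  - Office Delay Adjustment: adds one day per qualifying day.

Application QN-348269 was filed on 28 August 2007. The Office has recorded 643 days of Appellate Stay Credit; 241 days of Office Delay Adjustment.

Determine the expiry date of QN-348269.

Base term: filing date + 21 years → 28 August 2028.
Appellate Stay Credit: +643 days → 2 June 2030.
Office Delay Adjustment: +241 days → 29 January 2031.

January 29, 2031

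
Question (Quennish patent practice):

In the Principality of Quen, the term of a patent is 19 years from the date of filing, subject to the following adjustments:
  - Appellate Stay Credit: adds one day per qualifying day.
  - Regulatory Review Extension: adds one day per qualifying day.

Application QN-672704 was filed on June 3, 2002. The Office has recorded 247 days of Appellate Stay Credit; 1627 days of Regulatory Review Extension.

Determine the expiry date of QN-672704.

Base term: filing date + 19 years → 3 June 2021.
Appellate Stay Credit: +247 days → 5 February 2022.
Regulatory Review Extension: +1627 days → 21 July 2026.

July 21, 2026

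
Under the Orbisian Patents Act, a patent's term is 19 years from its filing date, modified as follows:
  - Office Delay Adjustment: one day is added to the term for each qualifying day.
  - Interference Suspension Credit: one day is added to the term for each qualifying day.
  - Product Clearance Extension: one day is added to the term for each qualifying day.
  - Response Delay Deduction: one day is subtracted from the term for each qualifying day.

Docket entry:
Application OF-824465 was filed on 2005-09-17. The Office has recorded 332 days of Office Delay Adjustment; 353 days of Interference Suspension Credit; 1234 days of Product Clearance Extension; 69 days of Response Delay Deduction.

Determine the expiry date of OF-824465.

Base term: filing date + 19 years → 17 September 2024.
Office Delay Adjustment: +332 days → 15 August 2025.
Interference Suspension Credit: +353 days → 3 August 2026.
Product Clearance Extension: +1234 days → 19 December 2029.
Response Delay Deduction: −69 days → 11 October 2029.

October 11, 2029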